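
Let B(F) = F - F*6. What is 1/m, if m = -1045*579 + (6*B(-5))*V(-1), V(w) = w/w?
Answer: -1/604905 ≈ -1.6532e-6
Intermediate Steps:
V(w) = 1
B(F) = -5*F (B(F) = F - 6*F = -5*F)
m = -604905 (m = -1045*579 + (6*(-5*(-5)))*1 = -605055 + (6*25)*1 = -605055 + 150*1 = -605055 + 150 = -604905)
1/m = 1/(-604905) = -1/604905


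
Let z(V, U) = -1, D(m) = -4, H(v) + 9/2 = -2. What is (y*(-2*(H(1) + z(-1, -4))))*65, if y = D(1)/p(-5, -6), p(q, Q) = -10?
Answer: 390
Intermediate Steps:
H(v) = -13/2 (H(v) = -9/2 - 2 = -13/2)
y = ⅖ (y = -4/(-10) = -4*(-⅒) = ⅖ ≈ 0.40000)
(y*(-2*(H(1) + z(-1, -4))))*65 = (2*(-2*(-13/2 - 1))/5)*65 = (2*(-2*(-15/2))/5)*65 = ((⅖)*15)*65 = 6*65 = 390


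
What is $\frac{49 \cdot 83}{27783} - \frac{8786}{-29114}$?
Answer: $\frac{3699062}{8253819} \approx 0.44816$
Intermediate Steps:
$\frac{49 \cdot 83}{27783} - \frac{8786}{-29114} = 4067 \cdot \frac{1}{27783} - - \frac{4393}{14557} = \frac{83}{567} + \frac{4393}{14557} = \frac{3699062}{8253819}$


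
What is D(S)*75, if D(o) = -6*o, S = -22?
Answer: 9900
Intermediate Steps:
D(S)*75 = -6*(-22)*75 = 132*75 = 9900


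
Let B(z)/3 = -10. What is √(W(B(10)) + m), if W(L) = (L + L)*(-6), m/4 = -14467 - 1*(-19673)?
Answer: 8*√331 ≈ 145.55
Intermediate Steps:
B(z) = -30 (B(z) = 3*(-10) = -30)
m = 20824 (m = 4*(-14467 - 1*(-19673)) = 4*(-14467 + 19673) = 4*5206 = 20824)
W(L) = -12*L (W(L) = (2*L)*(-6) = -12*L)
√(W(B(10)) + m) = √(-12*(-30) + 20824) = √(360 + 20824) = √21184 = 8*√331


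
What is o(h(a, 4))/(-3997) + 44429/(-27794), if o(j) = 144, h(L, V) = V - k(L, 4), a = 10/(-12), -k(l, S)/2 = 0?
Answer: -181585049/111092618 ≈ -1.6345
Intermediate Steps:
k(l, S) = 0 (k(l, S) = -2*0 = 0)
a = -⅚ (a = 10*(-1/12) = -⅚ ≈ -0.83333)
h(L, V) = V (h(L, V) = V - 1*0 = V + 0 = V)
o(h(a, 4))/(-3997) + 44429/(-27794) = 144/(-3997) + 44429/(-27794) = 144*(-1/3997) + 44429*(-1/27794) = -144/3997 - 44429/27794 = -181585049/111092618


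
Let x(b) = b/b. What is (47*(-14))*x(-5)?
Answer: -658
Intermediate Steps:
x(b) = 1
(47*(-14))*x(-5) = (47*(-14))*1 = -658*1 = -658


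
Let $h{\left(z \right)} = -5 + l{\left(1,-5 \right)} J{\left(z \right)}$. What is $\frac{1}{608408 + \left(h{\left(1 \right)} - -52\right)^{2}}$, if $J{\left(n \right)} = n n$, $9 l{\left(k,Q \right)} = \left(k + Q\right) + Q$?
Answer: $\frac{1}{610524} \approx 1.6379 \cdot 10^{-6}$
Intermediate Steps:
$l{\left(k,Q \right)} = \frac{k}{9} + \frac{2 Q}{9}$ ($l{\left(k,Q \right)} = \frac{\left(k + Q\right) + Q}{9} = \frac{\left(Q + k\right) + Q}{9} = \frac{k + 2 Q}{9} = \frac{k}{9} + \frac{2 Q}{9}$)
$J{\left(n \right)} = n^{2}$
$h{\left(z \right)} = -5 - z^{2}$ ($h{\left(z \right)} = -5 + \left(\frac{1}{9} \cdot 1 + \frac{2}{9} \left(-5\right)\right) z^{2} = -5 + \left(\frac{1}{9} - \frac{10}{9}\right) z^{2} = -5 - z^{2}$)
$\frac{1}{608408 + \left(h{\left(1 \right)} - -52\right)^{2}} = \frac{1}{608408 + \left(\left(-5 - 1^{2}\right) - -52\right)^{2}} = \frac{1}{608408 + \left(\left(-5 - 1\right) + \left(-11 + 63\right)\right)^{2}} = \frac{1}{608408 + \left(\left(-5 - 1\right) + 52\right)^{2}} = \frac{1}{608408 + \left(-6 + 52\right)^{2}} = \frac{1}{608408 + 46^{2}} = \frac{1}{608408 + 2116} = \frac{1}{610524}$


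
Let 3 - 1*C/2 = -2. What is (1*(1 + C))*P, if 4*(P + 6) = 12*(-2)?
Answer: -132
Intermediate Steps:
C = 10 (C = 6 - 2*(-2) = 6 + 4 = 10)
P = -12 (P = -6 + (12*(-2))/4 = -6 + (¼)*(-24) = -6 - 6 = -12)
(1*(1 + C))*P = (1*(1 + 10))*(-12) = (1*11)*(-12) = 11*(-12) = -132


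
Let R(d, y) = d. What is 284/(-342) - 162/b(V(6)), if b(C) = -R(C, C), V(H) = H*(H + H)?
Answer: 971/684 ≈ 1.4196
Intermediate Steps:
V(H) = 2*H² (V(H) = H*(2*H) = 2*H²)
b(C) = -C
284/(-342) - 162/b(V(6)) = 284/(-342) - 162/((-2*6²)) = 284*(-1/342) - 162/((-2*36)) = -142/171 - 162/((-1*72)) = -142/171 - 162/(-72) = -142/171 - 162*(-1/72) = -142/171 + 9/4 = 971/684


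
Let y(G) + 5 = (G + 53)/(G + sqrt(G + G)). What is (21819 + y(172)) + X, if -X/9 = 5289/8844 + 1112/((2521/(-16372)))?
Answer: 10967076618031/126342436 - 45*sqrt(86)/2924 ≈ 86804.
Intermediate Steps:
X = 482992676541/7431908 (X = -9*(5289/8844 + 1112/((2521/(-16372)))) = -9*(5289*(1/8844) + 1112/((2521*(-1/16372)))) = -9*(1763/2948 + 1112/(-2521/16372)) = -9*(1763/2948 + 1112*(-16372/2521)) = -9*(1763/2948 - 18205664/2521) = -9*(-53665852949/7431908) = 482992676541/7431908 ≈ 64989.)
y(G) = -5 + (53 + G)/(G + sqrt(2)*sqrt(G)) (y(G) = -5 + (G + 53)/(G + sqrt(G + G)) = -5 + (53 + G)/(G + sqrt(2*G)) = -5 + (53 + G)/(G + sqrt(2)*sqrt(G)))
(21819 + y(172)) + X = (21819 + (53 - 4*172 - 5*sqrt(2)*sqrt(172))/(172 + sqrt(2)*sqrt(172))) + 482992676541/7431908 = (21819 + (53 - 688 - 5*sqrt(2)*2*sqrt(43))/(172 + sqrt(2)*(2*sqrt(43)))) + 482992676541/7431908 = (21819 + (53 - 688 - 10*sqrt(86))/(172 + 2*sqrt(86))) + 482992676541/7431908 = (21819 + (-635 - 10*sqrt(86))/(172 + 2*sqrt(86))) + 482992676541/7431908 = 645149477193/7431908 + (-635 - 10*sqrt(86))/(172 + 2*sqrt(86))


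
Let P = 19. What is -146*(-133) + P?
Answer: 19437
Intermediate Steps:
-146*(-133) + P = -146*(-133) + 19 = 19418 + 19 = 19437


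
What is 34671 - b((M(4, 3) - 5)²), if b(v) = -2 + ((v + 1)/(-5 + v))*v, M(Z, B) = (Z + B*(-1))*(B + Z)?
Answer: 34693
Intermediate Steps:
M(Z, B) = (B + Z)*(Z - B) (M(Z, B) = (Z - B)*(B + Z) = (B + Z)*(Z - B))
b(v) = -2 + v*(1 + v)/(-5 + v) (b(v) = -2 + ((1 + v)/(-5 + v))*v = -2 + v*(1 + v)/(-5 + v))
34671 - b((M(4, 3) - 5)²) = 34671 - (10 + (((4² - 1*3²) - 5)²)² - ((4² - 1*3²) - 5)²)/(-5 + ((4² - 1*3²) - 5)²) = 34671 - (10 + (((16 - 1*9) - 5)²)² - ((16 - 1*9) - 5)²)/(-5 + ((16 - 1*9) - 5)²) = 34671 - (10 + (((16 - 9) - 5)²)² - ((16 - 9) - 5)²)/(-5 + ((16 - 9) - 5)²) = 34671 - (10 + ((7 - 5)²)² - (7 - 5)²)/(-5 + (7 - 5)²) = 34671 - (10 + (2²)² - 1*2²)/(-5 + 2²) = 34671 - (10 + 4² - 1*4)/(-5 + 4) = 34671 - (10 + 16 - 4)/(-1) = 34671 - (-1)*22 = 34671 - 1*(-22) = 34671 + 22 = 34693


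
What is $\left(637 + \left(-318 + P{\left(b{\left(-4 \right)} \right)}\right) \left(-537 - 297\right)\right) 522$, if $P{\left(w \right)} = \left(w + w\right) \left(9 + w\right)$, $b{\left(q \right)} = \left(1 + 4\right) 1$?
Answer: $77824458$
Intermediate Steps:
$b{\left(q \right)} = 5$ ($b{\left(q \right)} = 5 \cdot 1 = 5$)
$P{\left(w \right)} = 2 w \left(9 + w\right)$
$\left(637 + \left(-318 + P{\left(b{\left(-4 \right)} \right)}\right) \left(-537 - 297\right)\right) 522 = \left(637 + \left(-318 + 2 \cdot 5 \left(9 + 5\right)\right) \left(-537 - 297\right)\right) 522 = \left(637 + \left(-318 + 2 \cdot 5 \cdot 14\right) \left(-834\right)\right) 522 = \left(637 + \left(-318 + 140\right) \left(-834\right)\right) 522 = \left(637 - -148452\right) 522 = \left(637 + 148452\right) 522 = 149089 \cdot 522 = 77824458$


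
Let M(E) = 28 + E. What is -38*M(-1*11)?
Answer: -646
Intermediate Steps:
-38*M(-1*11) = -38*(28 - 1*11) = -38*(28 - 11) = -38*17 = -646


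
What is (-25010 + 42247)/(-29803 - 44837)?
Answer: -17237/74640 ≈ -0.23094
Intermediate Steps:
(-25010 + 42247)/(-29803 - 44837) = 17237/(-74640) = 17237*(-1/74640) = -17237/74640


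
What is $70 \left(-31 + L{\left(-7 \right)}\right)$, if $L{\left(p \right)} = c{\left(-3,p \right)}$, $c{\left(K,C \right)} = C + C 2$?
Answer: $-3640$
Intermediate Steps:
$c{\left(K,C \right)} = 3 C$ ($c{\left(K,C \right)} = C + 2 C = 3 C$)
$L{\left(p \right)} = 3 p$
$70 \left(-31 + L{\left(-7 \right)}\right) = 70 \left(-31 + 3 \left(-7\right)\right) = 70 \left(-31 - 21\right) = 70 \left(-52\right) = -3640$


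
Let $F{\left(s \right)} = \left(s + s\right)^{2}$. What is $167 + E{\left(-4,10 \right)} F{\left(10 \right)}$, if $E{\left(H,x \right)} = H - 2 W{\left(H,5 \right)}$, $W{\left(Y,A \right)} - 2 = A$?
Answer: $-7033$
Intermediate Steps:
$W{\left(Y,A \right)} = 2 + A$
$E{\left(H,x \right)} = -14 + H$ ($E{\left(H,x \right)} = H - 2 \left(2 + 5\right) = H - 14 = -14 + H$)
$F{\left(s \right)} = 4 s^{2}$ ($F{\left(s \right)} = \left(2 s\right)^{2} = 4 s^{2}$)
$167 + E{\left(-4,10 \right)} F{\left(10 \right)} = 167 + \left(-14 - 4\right) 4 \cdot 10^{2} = 167 - 18 \cdot 4 \cdot 100 = 167 - 7200 = -7033$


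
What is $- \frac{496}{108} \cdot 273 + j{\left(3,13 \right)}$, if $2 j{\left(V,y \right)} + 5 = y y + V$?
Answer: $- \frac{21065}{18} \approx -1170.3$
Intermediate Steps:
$j{\left(V,y \right)} = - \frac{5}{2} + \frac{V}{2} + \frac{y^{2}}{2}$ ($j{\left(V,y \right)} = - \frac{5}{2} + \frac{y y + V}{2} = - \frac{5}{2} + \frac{y^{2} + V}{2} = - \frac{5}{2} + \frac{V + y^{2}}{2} = - \frac{5}{2} + \left(\frac{V}{2} + \frac{y^{2}}{2}\right) = - \frac{5}{2} + \frac{V}{2} + \frac{y^{2}}{2}$)
$- \frac{496}{108} \cdot 273 + j{\left(3,13 \right)} = - \frac{496}{108} \cdot 273 + \left(- \frac{5}{2} + \frac{1}{2} \cdot 3 + \frac{13^{2}}{2}\right) = \left(-496\right) \frac{1}{108} \cdot 273 + \left(- \frac{5}{2} + \frac{3}{2} + \frac{1}{2} \cdot 169\right) = \left(- \frac{124}{27}\right) 273 + \left(- \frac{5}{2} + \frac{3}{2} + \frac{169}{2}\right) = - \frac{11284}{9} + \frac{167}{2} = - \frac{21065}{18}$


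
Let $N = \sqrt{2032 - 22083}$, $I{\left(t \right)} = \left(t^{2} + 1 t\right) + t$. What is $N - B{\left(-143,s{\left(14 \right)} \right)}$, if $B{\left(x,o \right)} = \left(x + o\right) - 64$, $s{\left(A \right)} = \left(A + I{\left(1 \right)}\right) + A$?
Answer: $176 + i \sqrt{20051} \approx 176.0 + 141.6 i$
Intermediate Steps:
$I{\left(t \right)} = t^{2} + 2 t$ ($I{\left(t \right)} = \left(t^{2} + t\right) + t = \left(t + t^{2}\right) + t = t^{2} + 2 t$)
$s{\left(A \right)} = 3 + 2 A$ ($s{\left(A \right)} = \left(A + 1 \left(2 + 1\right)\right) + A = \left(A + 1 \cdot 3\right) + A = \left(A + 3\right) + A = \left(3 + A\right) + A = 3 + 2 A$)
$B{\left(x,o \right)} = -64 + o + x$ ($B{\left(x,o \right)} = \left(o + x\right) - 64 = -64 + o + x$)
$N = i \sqrt{20051}$ ($N = \sqrt{-20051} = i \sqrt{20051} \approx 141.6 i$)
$N - B{\left(-143,s{\left(14 \right)} \right)} = i \sqrt{20051} - \left(-64 + \left(3 + 2 \cdot 14\right) - 143\right) = i \sqrt{20051} - \left(-64 + \left(3 + 28\right) - 143\right) = i \sqrt{20051} - \left(-64 + 31 - 143\right) = i \sqrt{20051} - -176 = i \sqrt{20051} + 176 = 176 + i \sqrt{20051}$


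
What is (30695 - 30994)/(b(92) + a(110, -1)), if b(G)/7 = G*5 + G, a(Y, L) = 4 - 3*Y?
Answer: -299/3538 ≈ -0.084511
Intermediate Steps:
b(G) = 42*G (b(G) = 7*(G*5 + G) = 7*(5*G + G) = 7*(6*G) = 42*G)
(30695 - 30994)/(b(92) + a(110, -1)) = (30695 - 30994)/(42*92 + (4 - 3*110)) = -299/(3864 + (4 - 330)) = -299/(3864 - 326) = -299/3538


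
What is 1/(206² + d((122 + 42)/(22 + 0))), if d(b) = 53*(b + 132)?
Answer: 11/548098 ≈ 2.0069e-5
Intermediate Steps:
d(b) = 6996 + 53*b (d(b) = 53*(132 + b) = 6996 + 53*b)
1/(206² + d((122 + 42)/(22 + 0))) = 1/(206² + (6996 + 53*((122 + 42)/(22 + 0)))) = 1/(42436 + (6996 + 53*(164/22))) = 1/(42436 + (6996 + 53*(164*(1/22)))) = 1/(42436 + (6996 + 53*(82/11))) = 1/(42436 + (6996 + 4346/11)) = 1/(42436 + 81302/11) = 1/(548098/11) = 11/548098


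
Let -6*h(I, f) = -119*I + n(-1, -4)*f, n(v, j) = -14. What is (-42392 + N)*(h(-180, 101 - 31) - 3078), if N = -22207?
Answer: 418902982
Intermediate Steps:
h(I, f) = 7*f/3 + 119*I/6 (h(I, f) = -(-119*I - 14*f)/6 = 7*f/3 + 119*I/6)
(-42392 + N)*(h(-180, 101 - 31) - 3078) = (-42392 - 22207)*((7*(101 - 31)/3 + (119/6)*(-180)) - 3078) = -64599*(((7/3)*70 - 3570) - 3078) = -64599*((490/3 - 3570) - 3078) = -64599*(-10220/3 - 3078) = -64599*(-19454/3) = 418902982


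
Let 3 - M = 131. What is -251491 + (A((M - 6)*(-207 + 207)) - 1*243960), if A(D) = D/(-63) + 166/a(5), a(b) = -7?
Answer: -3468323/7 ≈ -4.9547e+5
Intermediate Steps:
M = -128 (M = 3 - 1*131 = 3 - 131 = -128)
A(D) = -166/7 - D/63 (A(D) = D/(-63) + 166/(-7) = D*(-1/63) + 166*(-⅐) = -D/63 - 166/7 = -166/7 - D/63)
-251491 + (A((M - 6)*(-207 + 207)) - 1*243960) = -251491 + ((-166/7 - (-128 - 6)*(-207 + 207)/63) - 1*243960) = -251491 + ((-166/7 - (-134)*0/63) - 243960) = -251491 + ((-166/7 - 1/63*0) - 243960) = -251491 + ((-166/7 + 0) - 243960) = -251491 + (-166/7 - 243960) = -251491 - 1707886/7 = -3468323/7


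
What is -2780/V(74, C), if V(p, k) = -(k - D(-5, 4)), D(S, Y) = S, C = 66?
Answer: 2780/71 ≈ 39.155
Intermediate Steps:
V(p, k) = -5 - k (V(p, k) = -(k - 1*(-5)) = -(k + 5) = -(5 + k) = -5 - k)
-2780/V(74, C) = -2780/(-5 - 1*66) = -2780/(-5 - 66) = -2780/(-71) = -2780*(-1/71) = 2780/71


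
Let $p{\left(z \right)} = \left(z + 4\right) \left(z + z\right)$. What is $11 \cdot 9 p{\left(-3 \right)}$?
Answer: $-594$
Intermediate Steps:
$p{\left(z \right)} = 2 z \left(4 + z\right)$ ($p{\left(z \right)} = \left(4 + z\right) 2 z = 2 z \left(4 + z\right)$)
$11 \cdot 9 p{\left(-3 \right)} = 11 \cdot 9 \cdot 2 \left(-3\right) \left(4 - 3\right) = 99 \cdot 2 \left(-3\right) 1 = 99 \left(-6\right) = -594$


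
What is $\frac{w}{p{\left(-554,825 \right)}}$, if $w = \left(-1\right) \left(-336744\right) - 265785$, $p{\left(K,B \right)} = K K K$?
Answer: $- \frac{70959}{170031464} \approx -0.00041733$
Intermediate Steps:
$p{\left(K,B \right)} = K^{3}$ ($p{\left(K,B \right)} = K^{2} K = K^{3}$)
$w = 70959$ ($w = 336744 - 265785 = 70959$)
$\frac{w}{p{\left(-554,825 \right)}} = \frac{70959}{\left(-554\right)^{3}} = \frac{70959}{-170031464} = 70959 \left(- \frac{1}{170031464}\right) = - \frac{70959}{170031464}$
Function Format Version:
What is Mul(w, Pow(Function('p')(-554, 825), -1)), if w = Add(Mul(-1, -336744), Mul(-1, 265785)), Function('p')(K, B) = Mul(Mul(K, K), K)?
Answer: Rational(-70959, 170031464) ≈ -0.00041733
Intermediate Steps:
Function('p')(K, B) = Pow(K, 3) (Function('p')(K, B) = Mul(Pow(K, 2), K) = Pow(K, 3))
w = 70959 (w = Add(336744, -265785) = 70959)
Mul(w, Pow(Function('p')(-554, 825), -1)) = Mul(70959, Pow(Pow(-554, 3), -1)) = Mul(70959, Pow(-170031464, -1)) = Mul(70959, Rational(-1, 170031464)) = Rational(-70959, 170031464)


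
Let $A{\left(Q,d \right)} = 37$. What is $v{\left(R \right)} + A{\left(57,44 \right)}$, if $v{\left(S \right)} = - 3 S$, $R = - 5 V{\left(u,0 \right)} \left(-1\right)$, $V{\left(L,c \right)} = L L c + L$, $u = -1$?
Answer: $52$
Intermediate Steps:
$V{\left(L,c \right)} = L + c L^{2}$ ($V{\left(L,c \right)} = L^{2} c + L = c L^{2} + L = L + c L^{2}$)
$R = -5$ ($R = - 5 \left(- (1 - 0)\right) \left(-1\right) = - 5 \left(- (1 + 0)\right) \left(-1\right) = - 5 \left(\left(-1\right) 1\right) \left(-1\right) = \left(-5\right) \left(-1\right) \left(-1\right) = 5 \left(-1\right) = -5$)
$v{\left(R \right)} + A{\left(57,44 \right)} = \left(-3\right) \left(-5\right) + 37 = 15 + 37 = 52$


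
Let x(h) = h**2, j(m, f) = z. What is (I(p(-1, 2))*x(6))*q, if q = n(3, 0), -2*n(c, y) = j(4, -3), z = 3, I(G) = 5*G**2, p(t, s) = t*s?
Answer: -1080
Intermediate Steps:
p(t, s) = s*t
j(m, f) = 3
n(c, y) = -3/2 (n(c, y) = -1/2*3 = -3/2)
q = -3/2 ≈ -1.5000
(I(p(-1, 2))*x(6))*q = ((5*(2*(-1))**2)*6**2)*(-3/2) = ((5*(-2)**2)*36)*(-3/2) = ((5*4)*36)*(-3/2) = (20*36)*(-3/2) = 720*(-3/2) = -1080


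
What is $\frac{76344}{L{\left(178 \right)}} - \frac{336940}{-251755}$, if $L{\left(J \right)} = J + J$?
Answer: $\frac{966996718}{4481239} \approx 215.79$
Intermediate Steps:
$L{\left(J \right)} = 2 J$
$\frac{76344}{L{\left(178 \right)}} - \frac{336940}{-251755} = \frac{76344}{2 \cdot 178} - \frac{336940}{-251755} = \frac{76344}{356} - - \frac{67388}{50351} = 76344 \cdot \frac{1}{356} + \frac{67388}{50351} = \frac{19086}{89} + \frac{67388}{50351} = \frac{966996718}{4481239}$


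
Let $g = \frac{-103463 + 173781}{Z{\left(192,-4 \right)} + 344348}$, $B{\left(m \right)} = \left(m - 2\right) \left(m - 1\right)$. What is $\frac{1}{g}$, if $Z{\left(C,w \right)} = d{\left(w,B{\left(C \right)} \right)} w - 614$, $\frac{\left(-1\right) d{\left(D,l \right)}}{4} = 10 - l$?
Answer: $- \frac{118373}{35159} \approx -3.3668$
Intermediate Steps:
$B{\left(m \right)} = \left(-1 + m\right) \left(-2 + m\right)$ ($B{\left(m \right)} = \left(-2 + m\right) \left(-1 + m\right) = \left(-1 + m\right) \left(-2 + m\right)$)
$d{\left(D,l \right)} = -40 + 4 l$ ($d{\left(D,l \right)} = - 4 \left(10 - l\right) = -40 + 4 l$)
$Z{\left(C,w \right)} = -614 + w \left(-32 - 12 C + 4 C^{2}\right)$ ($Z{\left(C,w \right)} = \left(-40 + 4 \left(2 + C^{2} - 3 C\right)\right) w - 614 = \left(-40 + \left(8 - 12 C + 4 C^{2}\right)\right) w - 614 = \left(-32 - 12 C + 4 C^{2}\right) w - 614 = w \left(-32 - 12 C + 4 C^{2}\right) - 614 = -614 + w \left(-32 - 12 C + 4 C^{2}\right)$)
$g = - \frac{35159}{118373}$ ($g = \frac{-103463 + 173781}{\left(-614 + 4 \left(-4\right) \left(-8 + 192^{2} - 576\right)\right) + 344348} = \frac{70318}{\left(-614 + 4 \left(-4\right) \left(-8 + 36864 - 576\right)\right) + 344348} = \frac{70318}{\left(-614 + 4 \left(-4\right) 36280\right) + 344348} = \frac{70318}{\left(-614 - 580480\right) + 344348} = \frac{70318}{-581094 + 344348} = \frac{70318}{-236746} = 70318 \left(- \frac{1}{236746}\right) = - \frac{35159}{118373} \approx -0.29702$)
$\frac{1}{g} = \frac{1}{- \frac{35159}{118373}} = - \frac{118373}{35159}$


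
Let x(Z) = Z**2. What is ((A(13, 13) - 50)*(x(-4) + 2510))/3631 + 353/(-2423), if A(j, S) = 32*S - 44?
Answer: 1969518613/8797913 ≈ 223.86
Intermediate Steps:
A(j, S) = -44 + 32*S
((A(13, 13) - 50)*(x(-4) + 2510))/3631 + 353/(-2423) = (((-44 + 32*13) - 50)*((-4)**2 + 2510))/3631 + 353/(-2423) = (((-44 + 416) - 50)*(16 + 2510))*(1/3631) + 353*(-1/2423) = ((372 - 50)*2526)*(1/3631) - 353/2423 = (322*2526)*(1/3631) - 353/2423 = 813372*(1/3631) - 353/2423 = 813372/3631 - 353/2423 = 1969518613/8797913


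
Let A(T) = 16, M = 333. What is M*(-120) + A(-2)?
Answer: -39944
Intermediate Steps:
M*(-120) + A(-2) = 333*(-120) + 16 = -39960 + 16 = -39944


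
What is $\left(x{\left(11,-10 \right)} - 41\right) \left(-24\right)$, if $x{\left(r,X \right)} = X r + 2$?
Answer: $3576$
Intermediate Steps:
$x{\left(r,X \right)} = 2 + X r$
$\left(x{\left(11,-10 \right)} - 41\right) \left(-24\right) = \left(\left(2 - 110\right) - 41\right) \left(-24\right) = \left(-108 - 41\right) \left(-24\right) = \left(-149\right) \left(-24\right) = 3576$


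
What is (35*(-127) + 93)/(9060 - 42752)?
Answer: 1088/8423 ≈ 0.12917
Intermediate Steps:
(35*(-127) + 93)/(9060 - 42752) = (-4445 + 93)/(-33692) = -4352*(-1/33692) = 1088/8423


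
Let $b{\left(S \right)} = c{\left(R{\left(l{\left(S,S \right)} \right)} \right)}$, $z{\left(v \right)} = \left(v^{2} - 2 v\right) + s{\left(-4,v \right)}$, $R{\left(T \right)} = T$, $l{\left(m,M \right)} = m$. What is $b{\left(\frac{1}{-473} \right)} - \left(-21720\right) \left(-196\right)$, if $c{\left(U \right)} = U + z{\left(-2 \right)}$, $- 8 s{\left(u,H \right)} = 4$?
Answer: $- \frac{4027228427}{946} \approx -4.2571 \cdot 10^{6}$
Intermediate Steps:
$s{\left(u,H \right)} = - \frac{1}{2}$ ($s{\left(u,H \right)} = \left(- \frac{1}{8}\right) 4 = - \frac{1}{2}$)
$z{\left(v \right)} = - \frac{1}{2} + v^{2} - 2 v$ ($z{\left(v \right)} = \left(v^{2} - 2 v\right) - \frac{1}{2} = - \frac{1}{2} + v^{2} - 2 v$)
$c{\left(U \right)} = \frac{15}{2} + U$ ($c{\left(U \right)} = U - \left(- \frac{7}{2} - 4\right) = U + \left(- \frac{1}{2} + 4 + 4\right) = U + \frac{15}{2} = \frac{15}{2} + U$)
$b{\left(S \right)} = \frac{15}{2} + S$
$b{\left(\frac{1}{-473} \right)} - \left(-21720\right) \left(-196\right) = \left(\frac{15}{2} + \frac{1}{-473}\right) - \left(-21720\right) \left(-196\right) = \left(\frac{15}{2} - \frac{1}{473}\right) - 4257120 = \frac{7093}{946} - 4257120 = - \frac{4027228427}{946}$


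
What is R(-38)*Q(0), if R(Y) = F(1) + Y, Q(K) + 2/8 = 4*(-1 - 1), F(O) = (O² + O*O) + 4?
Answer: 264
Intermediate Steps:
F(O) = 4 + 2*O² (F(O) = (O² + O²) + 4 = 2*O² + 4 = 4 + 2*O²)
Q(K) = -33/4 (Q(K) = -¼ + 4*(-1 - 1) = -¼ + 4*(-2) = -¼ - 8 = -33/4)
R(Y) = 6 + Y (R(Y) = (4 + 2*1²) + Y = (4 + 2*1) + Y = (4 + 2) + Y = 6 + Y)
R(-38)*Q(0) = (6 - 38)*(-33/4) = -32*(-33/4) = 264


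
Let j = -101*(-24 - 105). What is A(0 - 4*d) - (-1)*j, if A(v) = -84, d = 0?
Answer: 12945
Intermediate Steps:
j = 13029 (j = -101*(-129) = 13029)
A(0 - 4*d) - (-1)*j = -84 - (-1)*13029 = -84 - 1*(-13029) = -84 + 13029 = 12945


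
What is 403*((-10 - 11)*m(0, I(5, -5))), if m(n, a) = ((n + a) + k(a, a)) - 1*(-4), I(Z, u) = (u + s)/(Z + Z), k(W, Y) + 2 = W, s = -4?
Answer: -8463/5 ≈ -1692.6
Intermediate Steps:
k(W, Y) = -2 + W
I(Z, u) = (-4 + u)/(2*Z) (I(Z, u) = (u - 4)/(Z + Z) = (-4 + u)/((2*Z)) = (-4 + u)*(1/(2*Z)) = (-4 + u)/(2*Z))
m(n, a) = 2 + n + 2*a (m(n, a) = ((n + a) + (-2 + a)) - 1*(-4) = ((a + n) + (-2 + a)) + 4 = (-2 + n + 2*a) + 4 = 2 + n + 2*a)
403*((-10 - 11)*m(0, I(5, -5))) = 403*((-10 - 11)*(2 + 0 + 2*((1/2)*(-4 - 5)/5))) = 403*(-21*(2 + 0 + 2*((1/2)*(1/5)*(-9)))) = 403*(-21*(2 + 0 + 2*(-9/10))) = 403*(-21*(2 + 0 - 9/5)) = 403*(-21*1/5) = 403*(-21/5) = -8463/5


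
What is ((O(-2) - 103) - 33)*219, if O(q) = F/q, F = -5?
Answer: -58473/2 ≈ -29237.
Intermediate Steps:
O(q) = -5/q
((O(-2) - 103) - 33)*219 = ((-5/(-2) - 103) - 33)*219 = ((-5*(-½) - 103) - 33)*219 = ((5/2 - 103) - 33)*219 = (-201/2 - 33)*219 = -267/2*219 = -58473/2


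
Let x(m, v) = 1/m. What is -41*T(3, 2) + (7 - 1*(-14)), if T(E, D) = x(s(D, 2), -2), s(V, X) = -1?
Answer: 62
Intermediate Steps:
T(E, D) = -1 (T(E, D) = 1/(-1) = -1)
-41*T(3, 2) + (7 - 1*(-14)) = -41*(-1) + (7 - 1*(-14)) = 41 + (7 + 14) = 41 + 21 = 62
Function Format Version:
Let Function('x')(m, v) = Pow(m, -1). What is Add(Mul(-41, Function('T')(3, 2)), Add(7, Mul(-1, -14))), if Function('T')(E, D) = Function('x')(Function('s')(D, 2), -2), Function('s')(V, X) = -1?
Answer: 62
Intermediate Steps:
Function('T')(E, D) = -1 (Function('T')(E, D) = Pow(-1, -1) = -1)
Add(Mul(-41, Function('T')(3, 2)), Add(7, Mul(-1, -14))) = Add(Mul(-41, -1), Add(7, Mul(-1, -14))) = Add(41, Add(7, 14)) = Add(41, 21) = 62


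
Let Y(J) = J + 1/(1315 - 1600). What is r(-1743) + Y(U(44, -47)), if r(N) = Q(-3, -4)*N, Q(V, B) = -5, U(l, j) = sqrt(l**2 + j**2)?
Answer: 2483774/285 + sqrt(4145) ≈ 8779.4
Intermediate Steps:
U(l, j) = sqrt(j**2 + l**2)
Y(J) = -1/285 + J (Y(J) = J + 1/(-285) = J - 1/285 = -1/285 + J)
r(N) = -5*N
r(-1743) + Y(U(44, -47)) = -5*(-1743) + (-1/285 + sqrt((-47)**2 + 44**2)) = 8715 + (-1/285 + sqrt(2209 + 1936)) = 8715 + (-1/285 + sqrt(4145)) = 2483774/285 + sqrt(4145)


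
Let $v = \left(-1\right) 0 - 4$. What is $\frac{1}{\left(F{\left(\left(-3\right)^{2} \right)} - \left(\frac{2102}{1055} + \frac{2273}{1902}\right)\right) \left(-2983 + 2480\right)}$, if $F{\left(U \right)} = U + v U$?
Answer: $\frac{2006610}{30468967967} \approx 6.5858 \cdot 10^{-5}$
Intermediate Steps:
$v = -4$ ($v = 0 - 4 = -4$)
$F{\left(U \right)} = - 3 U$ ($F{\left(U \right)} = U - 4 U = - 3 U$)
$\frac{1}{\left(F{\left(\left(-3\right)^{2} \right)} - \left(\frac{2102}{1055} + \frac{2273}{1902}\right)\right) \left(-2983 + 2480\right)} = \frac{1}{\left(- 3 \left(-3\right)^{2} - \left(\frac{2102}{1055} + \frac{2273}{1902}\right)\right) \left(-2983 + 2480\right)} = \frac{1}{\left(\left(-3\right) 9 - \frac{6396019}{2006610}\right) \left(-503\right)} = \frac{1}{\left(-27 - \frac{6396019}{2006610}\right) \left(-503\right)} = \frac{1}{\left(- \frac{60574489}{2006610}\right) \left(-503\right)} = \frac{1}{\frac{30468967967}{2006610}} = \frac{2006610}{30468967967}$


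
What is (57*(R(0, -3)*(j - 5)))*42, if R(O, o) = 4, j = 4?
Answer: -9576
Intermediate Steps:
(57*(R(0, -3)*(j - 5)))*42 = (57*(4*(4 - 5)))*42 = (57*(4*(-1)))*42 = (57*(-4))*42 = -228*42 = -9576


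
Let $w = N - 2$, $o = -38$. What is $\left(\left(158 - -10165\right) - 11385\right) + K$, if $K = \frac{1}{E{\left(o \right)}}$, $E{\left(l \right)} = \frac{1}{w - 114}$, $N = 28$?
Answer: $-1150$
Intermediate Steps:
$w = 26$ ($w = 28 - 2 = 26$)
$E{\left(l \right)} = - \frac{1}{88}$ ($E{\left(l \right)} = \frac{1}{26 - 114} = \frac{1}{-88} = - \frac{1}{88}$)
$K = -88$ ($K = \frac{1}{- \frac{1}{88}} = -88$)
$\left(\left(158 - -10165\right) - 11385\right) + K = \left(\left(158 - -10165\right) - 11385\right) - 88 = \left(\left(158 + 10165\right) - 11385\right) - 88 = \left(10323 - 11385\right) - 88 = -1062 - 88 = -1150$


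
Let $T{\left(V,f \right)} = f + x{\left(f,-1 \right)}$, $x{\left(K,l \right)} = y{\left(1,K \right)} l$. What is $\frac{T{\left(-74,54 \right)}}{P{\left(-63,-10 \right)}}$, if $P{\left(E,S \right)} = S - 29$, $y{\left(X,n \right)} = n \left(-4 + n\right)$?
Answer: $\frac{882}{13} \approx 67.846$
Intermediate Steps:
$P{\left(E,S \right)} = -29 + S$
$x{\left(K,l \right)} = K l \left(-4 + K\right)$ ($x{\left(K,l \right)} = K \left(-4 + K\right) l = K l \left(-4 + K\right)$)
$T{\left(V,f \right)} = f - f \left(-4 + f\right)$ ($T{\left(V,f \right)} = f + f \left(-1\right) \left(-4 + f\right) = f - f \left(-4 + f\right)$)
$\frac{T{\left(-74,54 \right)}}{P{\left(-63,-10 \right)}} = \frac{54 \left(5 - 54\right)}{-29 - 10} = \frac{54 \left(5 - 54\right)}{-39} = 54 \left(-49\right) \left(- \frac{1}{39}\right) = \left(-2646\right) \left(- \frac{1}{39}\right) = \frac{882}{13}$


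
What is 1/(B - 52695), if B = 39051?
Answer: -1/13644 ≈ -7.3292e-5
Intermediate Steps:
1/(B - 52695) = 1/(39051 - 52695) = 1/(-13644) = -1/13644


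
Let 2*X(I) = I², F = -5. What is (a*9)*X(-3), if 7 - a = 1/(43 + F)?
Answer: 21465/76 ≈ 282.43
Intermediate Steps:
a = 265/38 (a = 7 - 1/(43 - 5) = 7 - 1/38 = 265/38 ≈ 6.9737)
X(I) = I²/2
(a*9)*X(-3) = ((265/38)*9)*((½)*(-3)²) = 2385*((½)*9)/38 = (2385/38)*(9/2) = 21465/76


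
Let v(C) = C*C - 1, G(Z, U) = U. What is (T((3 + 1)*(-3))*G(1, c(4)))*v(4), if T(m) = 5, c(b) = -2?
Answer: -150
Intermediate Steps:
v(C) = -1 + C² (v(C) = C² - 1 = -1 + C²)
(T((3 + 1)*(-3))*G(1, c(4)))*v(4) = (5*(-2))*(-1 + 4²) = -10*(-1 + 16) = -10*15 = -150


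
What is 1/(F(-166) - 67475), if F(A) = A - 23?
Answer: -1/67664 ≈ -1.4779e-5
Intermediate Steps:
F(A) = -23 + A
1/(F(-166) - 67475) = 1/((-23 - 166) - 67475) = 1/(-189 - 67475) = 1/(-67664) = -1/67664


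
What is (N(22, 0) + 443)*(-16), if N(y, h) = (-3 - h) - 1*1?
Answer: -7024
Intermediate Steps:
N(y, h) = -4 - h (N(y, h) = (-3 - h) - 1 = -4 - h)
(N(22, 0) + 443)*(-16) = ((-4 - 1*0) + 443)*(-16) = ((-4 + 0) + 443)*(-16) = (-4 + 443)*(-16) = 439*(-16) = -7024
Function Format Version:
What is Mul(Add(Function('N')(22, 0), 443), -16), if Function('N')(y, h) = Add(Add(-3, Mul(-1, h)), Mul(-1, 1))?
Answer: -7024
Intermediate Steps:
Function('N')(y, h) = Add(-4, Mul(-1, h)) (Function('N')(y, h) = Add(Add(-3, Mul(-1, h)), -1) = Add(-4, Mul(-1, h)))
Mul(Add(Function('N')(22, 0), 443), -16) = Mul(Add(Add(-4, Mul(-1, 0)), 443), -16) = Mul(Add(Add(-4, 0), 443), -16) = Mul(Add(-4, 443), -16) = Mul(439, -16) = -7024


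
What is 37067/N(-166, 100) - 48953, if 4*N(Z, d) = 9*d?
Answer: -10977358/225 ≈ -48788.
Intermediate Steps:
N(Z, d) = 9*d/4 (N(Z, d) = (9*d)/4 = 9*d/4)
37067/N(-166, 100) - 48953 = 37067/(((9/4)*100)) - 48953 = 37067/225 - 48953 = -10977358/225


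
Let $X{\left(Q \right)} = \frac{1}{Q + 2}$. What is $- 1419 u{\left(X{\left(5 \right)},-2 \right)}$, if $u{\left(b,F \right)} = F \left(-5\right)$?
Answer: $-14190$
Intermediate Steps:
$X{\left(Q \right)} = \frac{1}{2 + Q}$
$u{\left(b,F \right)} = - 5 F$
$- 1419 u{\left(X{\left(5 \right)},-2 \right)} = - 1419 \left(\left(-5\right) \left(-2\right)\right) = \left(-1419\right) 10 = -14190$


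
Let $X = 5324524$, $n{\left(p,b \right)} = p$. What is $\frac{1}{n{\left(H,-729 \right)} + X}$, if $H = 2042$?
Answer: $\frac{1}{5326566} \approx 1.8774 \cdot 10^{-7}$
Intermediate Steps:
$\frac{1}{n{\left(H,-729 \right)} + X} = \frac{1}{2042 + 5324524} = \frac{1}{5326566}$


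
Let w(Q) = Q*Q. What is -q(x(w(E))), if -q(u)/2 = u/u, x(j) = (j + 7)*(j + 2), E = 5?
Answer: 2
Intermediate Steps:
w(Q) = Q²
x(j) = (2 + j)*(7 + j) (x(j) = (7 + j)*(2 + j) = (2 + j)*(7 + j))
q(u) = -2 (q(u) = -2*u/u = -2*1 = -2)
-q(x(w(E))) = -1*(-2) = 2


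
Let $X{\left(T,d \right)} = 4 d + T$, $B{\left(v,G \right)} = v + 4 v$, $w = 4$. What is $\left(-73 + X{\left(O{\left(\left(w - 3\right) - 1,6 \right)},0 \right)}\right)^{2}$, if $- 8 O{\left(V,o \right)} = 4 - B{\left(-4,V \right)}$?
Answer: $5776$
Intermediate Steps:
$B{\left(v,G \right)} = 5 v$
$O{\left(V,o \right)} = -3$ ($O{\left(V,o \right)} = - \frac{4 - 5 \left(-4\right)}{8} = - \frac{4 - -20}{8} = - \frac{4 + 20}{8} = \left(- \frac{1}{8}\right) 24 = -3$)
$X{\left(T,d \right)} = T + 4 d$
$\left(-73 + X{\left(O{\left(\left(w - 3\right) - 1,6 \right)},0 \right)}\right)^{2} = \left(-73 + \left(-3 + 4 \cdot 0\right)\right)^{2} = \left(-73 + \left(-3 + 0\right)\right)^{2} = \left(-73 - 3\right)^{2} = \left(-76\right)^{2} = 5776$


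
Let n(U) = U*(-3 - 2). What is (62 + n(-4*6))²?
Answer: 33124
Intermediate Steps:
n(U) = -5*U (n(U) = U*(-5) = -5*U)
(62 + n(-4*6))² = (62 - (-20)*6)² = (62 - 5*(-24))² = (62 + 120)² = 182² = 33124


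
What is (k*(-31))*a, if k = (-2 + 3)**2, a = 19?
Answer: -589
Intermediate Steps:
k = 1 (k = 1**2 = 1)
(k*(-31))*a = (1*(-31))*19 = -31*19 = -589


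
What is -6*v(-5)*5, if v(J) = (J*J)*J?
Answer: 3750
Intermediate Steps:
v(J) = J**3 (v(J) = J**2*J = J**3)
-6*v(-5)*5 = -6*(-5)**3*5 = -6*(-125)*5 = 750*5 = 3750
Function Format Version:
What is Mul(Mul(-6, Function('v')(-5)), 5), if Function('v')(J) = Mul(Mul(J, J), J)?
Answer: 3750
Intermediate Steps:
Function('v')(J) = Pow(J, 3) (Function('v')(J) = Mul(Pow(J, 2), J) = Pow(J, 3))
Mul(Mul(-6, Function('v')(-5)), 5) = Mul(Mul(-6, Pow(-5, 3)), 5) = Mul(Mul(-6, -125), 5) = Mul(750, 5) = 3750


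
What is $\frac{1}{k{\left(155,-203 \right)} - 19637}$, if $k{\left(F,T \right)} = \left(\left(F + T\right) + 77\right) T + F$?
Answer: $- \frac{1}{25369} \approx -3.9418 \cdot 10^{-5}$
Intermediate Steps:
$k{\left(F,T \right)} = F + T \left(77 + F + T\right)$ ($k{\left(F,T \right)} = \left(77 + F + T\right) T + F = T \left(77 + F + T\right) + F = F + T \left(77 + F + T\right)$)
$\frac{1}{k{\left(155,-203 \right)} - 19637} = \frac{1}{\left(155 + \left(-203\right)^{2} + 77 \left(-203\right) + 155 \left(-203\right)\right) - 19637} = \frac{1}{\left(155 + 41209 - 15631 - 31465\right) - 19637} = \frac{1}{-5732 - 19637} = \frac{1}{-25369} = - \frac{1}{25369}$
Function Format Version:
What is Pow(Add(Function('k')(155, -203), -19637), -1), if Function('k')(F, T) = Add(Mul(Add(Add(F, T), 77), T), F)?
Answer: Rational(-1, 25369) ≈ -3.9418e-5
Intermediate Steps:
Function('k')(F, T) = Add(F, Mul(T, Add(77, F, T))) (Function('k')(F, T) = Add(Mul(Add(77, F, T), T), F) = Add(Mul(T, Add(77, F, T)), F) = Add(F, Mul(T, Add(77, F, T))))
Pow(Add(Function('k')(155, -203), -19637), -1) = Pow(Add(Add(155, Pow(-203, 2), Mul(77, -203), Mul(155, -203)), -19637), -1) = Pow(Add(Add(155, 41209, -15631, -31465), -19637), -1) = Pow(Add(-5732, -19637), -1) = Pow(-25369, -1) = Rational(-1, 25369)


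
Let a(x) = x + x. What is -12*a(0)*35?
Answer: 0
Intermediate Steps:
a(x) = 2*x
-12*a(0)*35 = -24*0*35 = -12*0*35 = 0*35 = 0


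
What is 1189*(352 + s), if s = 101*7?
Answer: 1259151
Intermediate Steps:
s = 707
1189*(352 + s) = 1189*(352 + 707) = 1189*1059 = 1259151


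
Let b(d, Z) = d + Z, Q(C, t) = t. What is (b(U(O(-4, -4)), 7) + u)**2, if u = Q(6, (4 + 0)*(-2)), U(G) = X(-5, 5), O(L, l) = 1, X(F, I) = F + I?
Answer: 1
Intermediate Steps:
U(G) = 0 (U(G) = -5 + 5 = 0)
b(d, Z) = Z + d
u = -8 (u = (4 + 0)*(-2) = 4*(-2) = -8)
(b(U(O(-4, -4)), 7) + u)**2 = ((7 + 0) - 8)**2 = (7 - 8)**2 = (-1)**2 = 1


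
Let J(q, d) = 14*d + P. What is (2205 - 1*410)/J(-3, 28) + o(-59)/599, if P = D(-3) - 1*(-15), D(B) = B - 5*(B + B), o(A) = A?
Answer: 1049599/259966 ≈ 4.0374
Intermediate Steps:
D(B) = -9*B (D(B) = B - 10*B = -9*B)
P = 42 (P = -9*(-3) - 1*(-15) = 27 + 15 = 42)
J(q, d) = 42 + 14*d (J(q, d) = 14*d + 42 = 42 + 14*d)
(2205 - 1*410)/J(-3, 28) + o(-59)/599 = (2205 - 1*410)/(42 + 14*28) - 59/599 = (2205 - 410)/(42 + 392) - 59*1/599 = 1795/434 - 59/599 = 1049599/259966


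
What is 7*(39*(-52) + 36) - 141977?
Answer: -155921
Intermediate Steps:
7*(39*(-52) + 36) - 141977 = 7*(-2028 + 36) - 141977 = 7*(-1992) - 141977 = -13944 - 141977 = -155921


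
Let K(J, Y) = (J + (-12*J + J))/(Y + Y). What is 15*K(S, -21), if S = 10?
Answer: 250/7 ≈ 35.714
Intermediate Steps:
K(J, Y) = -5*J/Y (K(J, Y) = (J - 11*J)/((2*Y)) = (-10*J)*(1/(2*Y)) = -5*J/Y)
15*K(S, -21) = 15*(-5*10/(-21)) = 15*(-5*10*(-1/21)) = 15*(50/21) = 250/7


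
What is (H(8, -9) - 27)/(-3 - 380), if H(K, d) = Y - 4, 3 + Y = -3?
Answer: 37/383 ≈ 0.096606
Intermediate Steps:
Y = -6 (Y = -3 - 3 = -6)
H(K, d) = -10 (H(K, d) = -6 - 4 = -10)
(H(8, -9) - 27)/(-3 - 380) = (-10 - 27)/(-3 - 380) = -37/(-383) = -37*(-1/383) = 37/383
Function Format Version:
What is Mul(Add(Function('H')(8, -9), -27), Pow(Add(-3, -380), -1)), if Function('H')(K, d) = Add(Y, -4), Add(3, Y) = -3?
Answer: Rational(37, 383) ≈ 0.096606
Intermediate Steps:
Y = -6 (Y = Add(-3, -3) = -6)
Function('H')(K, d) = -10 (Function('H')(K, d) = Add(-6, -4) = -10)
Mul(Add(Function('H')(8, -9), -27), Pow(Add(-3, -380), -1)) = Mul(Add(-10, -27), Pow(Add(-3, -380), -1)) = Mul(-37, Pow(-383, -1)) = Mul(-37, Rational(-1, 383)) = Rational(37, 383)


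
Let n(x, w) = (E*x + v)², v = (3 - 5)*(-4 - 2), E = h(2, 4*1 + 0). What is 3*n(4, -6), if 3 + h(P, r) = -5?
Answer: 1200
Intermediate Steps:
h(P, r) = -8 (h(P, r) = -3 - 5 = -8)
E = -8
v = 12 (v = -2*(-6) = 12)
n(x, w) = (12 - 8*x)² (n(x, w) = (-8*x + 12)² = (12 - 8*x)²)
3*n(4, -6) = 3*(16*(-3 + 2*4)²) = 3*(16*(-3 + 8)²) = 3*(16*5²) = 3*(16*25) = 3*400 = 1200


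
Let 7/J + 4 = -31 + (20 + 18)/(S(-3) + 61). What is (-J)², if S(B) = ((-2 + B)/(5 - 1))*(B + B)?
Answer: 919681/22268961 ≈ 0.041299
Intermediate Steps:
S(B) = 2*B*(-½ + B/4) (S(B) = ((-2 + B)/4)*(2*B) = ((-2 + B)*(¼))*(2*B) = (-½ + B/4)*(2*B) = 2*B*(-½ + B/4))
J = -959/4719 (J = 7/(-4 + (-31 + (20 + 18)/((½)*(-3)*(-2 - 3) + 61))) = 7/(-4 + (-31 + 38/((½)*(-3)*(-5) + 61))) = 7/(-4 + (-31 + 38/(15/2 + 61))) = 7/(-4 + (-31 + 38/(137/2))) = 7/(-4 + (-31 + 38*(2/137))) = 7/(-4 + (-31 + 76/137)) = 7/(-4 - 4171/137) = 7/(-4719/137) = 7*(-137/4719) = -959/4719 ≈ -0.20322)
(-J)² = (-1*(-959/4719))² = (959/4719)² = 919681/22268961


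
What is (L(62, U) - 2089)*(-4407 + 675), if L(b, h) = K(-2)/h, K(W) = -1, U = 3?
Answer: 7797392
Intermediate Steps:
L(b, h) = -1/h
(L(62, U) - 2089)*(-4407 + 675) = (-1/3 - 2089)*(-4407 + 675) = (-1*1/3 - 2089)*(-3732) = (-1/3 - 2089)*(-3732) = -6268/3*(-3732) = 7797392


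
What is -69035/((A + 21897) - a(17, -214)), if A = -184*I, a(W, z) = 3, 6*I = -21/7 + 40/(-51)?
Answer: -10562355/3367538 ≈ -3.1365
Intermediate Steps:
I = -193/306 (I = (-21/7 + 40/(-51))/6 = (-21*⅐ + 40*(-1/51))/6 = (-3 - 40/51)/6 = (⅙)*(-193/51) = -193/306 ≈ -0.63072)
A = 17756/153 (A = -184*(-193/306) = 17756/153 ≈ 116.05)
-69035/((A + 21897) - a(17, -214)) = -69035/((17756/153 + 21897) - 1*3) = -69035/(3367997/153 - 3) = -69035/3367538/153 = -69035*153/3367538 = -10562355/3367538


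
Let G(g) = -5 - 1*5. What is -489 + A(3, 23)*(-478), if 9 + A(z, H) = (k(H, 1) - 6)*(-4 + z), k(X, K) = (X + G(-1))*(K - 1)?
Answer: 945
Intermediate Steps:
G(g) = -10 (G(g) = -5 - 5 = -10)
k(X, K) = (-1 + K)*(-10 + X) (k(X, K) = (X - 10)*(K - 1) = (-10 + X)*(-1 + K) = (-1 + K)*(-10 + X))
A(z, H) = 15 - 6*z (A(z, H) = -9 + ((10 - H - 10*1 + 1*H) - 6)*(-4 + z) = -9 + ((10 - H - 10 + H) - 6)*(-4 + z) = -9 + (0 - 6)*(-4 + z) = -9 - 6*(-4 + z) = -9 + (24 - 6*z) = 15 - 6*z)
-489 + A(3, 23)*(-478) = -489 + (15 - 6*3)*(-478) = -489 + (15 - 18)*(-478) = -489 - 3*(-478) = -489 + 1434 = 945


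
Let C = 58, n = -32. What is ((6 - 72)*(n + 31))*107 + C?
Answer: 7120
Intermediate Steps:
((6 - 72)*(n + 31))*107 + C = ((6 - 72)*(-32 + 31))*107 + 58 = -66*(-1)*107 + 58 = 66*107 + 58 = 7062 + 58 = 7120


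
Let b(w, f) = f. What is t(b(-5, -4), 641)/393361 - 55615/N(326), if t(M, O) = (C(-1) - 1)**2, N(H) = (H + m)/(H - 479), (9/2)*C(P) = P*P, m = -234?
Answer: 271118835586403/2931326172 ≈ 92490.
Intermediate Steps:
C(P) = 2*P**2/9 (C(P) = 2*(P*P)/9 = 2*P**2/9)
N(H) = (-234 + H)/(-479 + H) (N(H) = (H - 234)/(H - 479) = (-234 + H)/(-479 + H))
t(M, O) = 49/81 (t(M, O) = ((2/9)*(-1)**2 - 1)**2 = ((2/9)*1 - 1)**2 = (2/9 - 1)**2 = (-7/9)**2 = 49/81)
t(b(-5, -4), 641)/393361 - 55615/N(326) = (49/81)/393361 - 55615*(-479 + 326)/(-234 + 326) = (49/81)*(1/393361) - 55615/(92/(-153)) = 49/31862241 - 55615/((-1/153*92)) = 49/31862241 - 55615/(-92/153) = 49/31862241 - 55615*(-153/92) = 49/31862241 + 8509095/92 = 271118835586403/2931326172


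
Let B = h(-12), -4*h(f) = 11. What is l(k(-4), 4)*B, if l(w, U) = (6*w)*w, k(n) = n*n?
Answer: -4224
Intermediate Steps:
h(f) = -11/4 (h(f) = -¼*11 = -11/4)
k(n) = n²
l(w, U) = 6*w²
B = -11/4 ≈ -2.7500
l(k(-4), 4)*B = (6*((-4)²)²)*(-11/4) = (6*16²)*(-11/4) = (6*256)*(-11/4) = 1536*(-11/4) = -4224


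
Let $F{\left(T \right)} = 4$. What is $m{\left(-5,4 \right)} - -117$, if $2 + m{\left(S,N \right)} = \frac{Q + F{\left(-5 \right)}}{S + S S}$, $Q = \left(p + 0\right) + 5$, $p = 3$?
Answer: $\frac{578}{5} \approx 115.6$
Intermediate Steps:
$Q = 8$ ($Q = \left(3 + 0\right) + 5 = 3 + 5 = 8$)
$m{\left(S,N \right)} = -2 + \frac{12}{S + S^{2}}$ ($m{\left(S,N \right)} = -2 + \frac{8 + 4}{S + S S} = -2 + \frac{12}{S + S^{2}}$)
$m{\left(-5,4 \right)} - -117 = \frac{2 \left(6 - -5 - \left(-5\right)^{2}\right)}{\left(-5\right) \left(1 - 5\right)} - -117 = 2 \left(- \frac{1}{5}\right) \frac{1}{-4} \left(6 + 5 - 25\right) + 117 = 2 \left(- \frac{1}{5}\right) \left(- \frac{1}{4}\right) \left(6 + 5 - 25\right) + 117 = 2 \left(- \frac{1}{5}\right) \left(- \frac{1}{4}\right) \left(-14\right) + 117 = - \frac{7}{5} + 117 = \frac{578}{5}$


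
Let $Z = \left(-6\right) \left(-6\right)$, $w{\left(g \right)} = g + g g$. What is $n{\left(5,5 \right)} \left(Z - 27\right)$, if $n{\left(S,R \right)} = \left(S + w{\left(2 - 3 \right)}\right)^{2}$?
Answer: $225$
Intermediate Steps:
$w{\left(g \right)} = g + g^{2}$
$Z = 36$
$n{\left(S,R \right)} = S^{2}$ ($n{\left(S,R \right)} = \left(S + \left(2 - 3\right) \left(1 + \left(2 - 3\right)\right)\right)^{2} = \left(S - \left(1 - 1\right)\right)^{2} = \left(S - 0\right)^{2} = \left(S + 0\right)^{2} = S^{2}$)
$n{\left(5,5 \right)} \left(Z - 27\right) = 5^{2} \left(36 - 27\right) = 25 \cdot 9 = 225$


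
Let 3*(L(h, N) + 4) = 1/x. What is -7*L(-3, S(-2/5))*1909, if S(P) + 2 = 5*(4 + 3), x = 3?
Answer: 467705/9 ≈ 51967.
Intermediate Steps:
S(P) = 33 (S(P) = -2 + 5*(4 + 3) = -2 + 5*7 = -2 + 35 = 33)
L(h, N) = -35/9 (L(h, N) = -4 + (⅓)/3 = -4 + (⅓)*(⅓) = -4 + ⅑ = -35/9)
-7*L(-3, S(-2/5))*1909 = -7*(-35/9)*1909 = (245/9)*1909 = 467705/9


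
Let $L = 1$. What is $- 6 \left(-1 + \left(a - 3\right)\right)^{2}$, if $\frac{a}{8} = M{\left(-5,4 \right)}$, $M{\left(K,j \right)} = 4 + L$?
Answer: $-7776$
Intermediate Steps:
$M{\left(K,j \right)} = 5$ ($M{\left(K,j \right)} = 4 + 1 = 5$)
$a = 40$ ($a = 8 \cdot 5 = 40$)
$- 6 \left(-1 + \left(a - 3\right)\right)^{2} = - 6 \left(-1 + \left(40 - 3\right)\right)^{2} = - 6 \left(-1 + 37\right)^{2} = - 6 \cdot 36^{2} = \left(-6\right) 1296 = -7776$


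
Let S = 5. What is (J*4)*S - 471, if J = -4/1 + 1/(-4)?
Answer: -556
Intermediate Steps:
J = -17/4 (J = -4*1 + 1*(-¼) = -4 - ¼ = -17/4 ≈ -4.2500)
(J*4)*S - 471 = -17/4*4*5 - 471 = -17*5 - 471 = -85 - 471 = -556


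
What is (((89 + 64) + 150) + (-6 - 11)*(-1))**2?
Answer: 102400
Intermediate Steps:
(((89 + 64) + 150) + (-6 - 11)*(-1))**2 = ((153 + 150) - 17*(-1))**2 = (303 + 17)**2 = 320**2 = 102400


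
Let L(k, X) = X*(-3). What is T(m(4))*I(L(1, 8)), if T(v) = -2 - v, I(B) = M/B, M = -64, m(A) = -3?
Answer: 8/3 ≈ 2.6667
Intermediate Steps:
L(k, X) = -3*X
I(B) = -64/B
T(m(4))*I(L(1, 8)) = (-2 - 1*(-3))*(-64/((-3*8))) = (-2 + 3)*(-64/(-24)) = 1*(-64*(-1/24)) = 1*(8/3) = 8/3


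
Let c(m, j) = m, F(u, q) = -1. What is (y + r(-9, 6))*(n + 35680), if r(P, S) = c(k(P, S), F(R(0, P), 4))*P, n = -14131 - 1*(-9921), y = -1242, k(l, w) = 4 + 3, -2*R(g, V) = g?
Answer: -41068350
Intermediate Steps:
R(g, V) = -g/2
k(l, w) = 7
n = -4210 (n = -14131 + 9921 = -4210)
r(P, S) = 7*P
(y + r(-9, 6))*(n + 35680) = (-1242 + 7*(-9))*(-4210 + 35680) = (-1242 - 63)*31470 = -1305*31470 = -41068350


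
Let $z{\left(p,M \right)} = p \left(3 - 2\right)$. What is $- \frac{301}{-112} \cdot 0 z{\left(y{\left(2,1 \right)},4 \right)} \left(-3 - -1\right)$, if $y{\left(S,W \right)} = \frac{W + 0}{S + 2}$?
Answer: $0$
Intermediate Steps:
$y{\left(S,W \right)} = \frac{W}{2 + S}$
$z{\left(p,M \right)} = p$ ($z{\left(p,M \right)} = p 1 = p$)
$- \frac{301}{-112} \cdot 0 z{\left(y{\left(2,1 \right)},4 \right)} \left(-3 - -1\right) = - \frac{301}{-112} \cdot 0 \cdot 1 \frac{1}{2 + 2} \left(-3 - -1\right) = \left(-301\right) \left(- \frac{1}{112}\right) 0 \cdot 1 \cdot \frac{1}{4} \left(-3 + 1\right) = \frac{43 \cdot 0 \cdot 1 \cdot \frac{1}{4} \left(-2\right)}{16} = \frac{43 \cdot 0 \cdot \frac{1}{4} \left(-2\right)}{16} = \frac{43 \cdot 0 \left(-2\right)}{16} = \frac{43}{16} \cdot 0 = 0$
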